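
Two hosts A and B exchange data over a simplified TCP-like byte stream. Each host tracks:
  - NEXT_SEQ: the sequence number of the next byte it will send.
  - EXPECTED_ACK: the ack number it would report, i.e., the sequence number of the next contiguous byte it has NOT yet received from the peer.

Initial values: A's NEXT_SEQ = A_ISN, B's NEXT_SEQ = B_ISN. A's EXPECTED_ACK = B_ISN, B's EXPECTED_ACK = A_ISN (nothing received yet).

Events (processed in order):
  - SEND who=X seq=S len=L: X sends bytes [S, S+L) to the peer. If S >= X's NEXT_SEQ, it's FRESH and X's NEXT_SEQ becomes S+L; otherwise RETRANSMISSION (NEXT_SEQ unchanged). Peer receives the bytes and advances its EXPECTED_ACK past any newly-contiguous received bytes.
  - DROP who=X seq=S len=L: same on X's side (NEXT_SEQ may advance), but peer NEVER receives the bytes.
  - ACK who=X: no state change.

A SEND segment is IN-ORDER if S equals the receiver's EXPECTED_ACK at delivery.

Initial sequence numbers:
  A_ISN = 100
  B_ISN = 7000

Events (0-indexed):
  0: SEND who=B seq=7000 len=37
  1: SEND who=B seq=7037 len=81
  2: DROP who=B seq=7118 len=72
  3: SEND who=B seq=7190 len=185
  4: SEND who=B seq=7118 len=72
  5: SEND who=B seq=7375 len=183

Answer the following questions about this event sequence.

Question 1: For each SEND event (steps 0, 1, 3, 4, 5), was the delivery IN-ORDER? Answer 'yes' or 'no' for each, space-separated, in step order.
Step 0: SEND seq=7000 -> in-order
Step 1: SEND seq=7037 -> in-order
Step 3: SEND seq=7190 -> out-of-order
Step 4: SEND seq=7118 -> in-order
Step 5: SEND seq=7375 -> in-order

Answer: yes yes no yes yes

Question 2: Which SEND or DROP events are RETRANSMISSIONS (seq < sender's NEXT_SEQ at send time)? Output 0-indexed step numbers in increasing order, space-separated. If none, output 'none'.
Step 0: SEND seq=7000 -> fresh
Step 1: SEND seq=7037 -> fresh
Step 2: DROP seq=7118 -> fresh
Step 3: SEND seq=7190 -> fresh
Step 4: SEND seq=7118 -> retransmit
Step 5: SEND seq=7375 -> fresh

Answer: 4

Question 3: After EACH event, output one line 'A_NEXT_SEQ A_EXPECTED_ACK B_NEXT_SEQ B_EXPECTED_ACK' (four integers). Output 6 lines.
100 7037 7037 100
100 7118 7118 100
100 7118 7190 100
100 7118 7375 100
100 7375 7375 100
100 7558 7558 100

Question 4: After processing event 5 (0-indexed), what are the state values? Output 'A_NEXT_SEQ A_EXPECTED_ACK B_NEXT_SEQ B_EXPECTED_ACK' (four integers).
After event 0: A_seq=100 A_ack=7037 B_seq=7037 B_ack=100
After event 1: A_seq=100 A_ack=7118 B_seq=7118 B_ack=100
After event 2: A_seq=100 A_ack=7118 B_seq=7190 B_ack=100
After event 3: A_seq=100 A_ack=7118 B_seq=7375 B_ack=100
After event 4: A_seq=100 A_ack=7375 B_seq=7375 B_ack=100
After event 5: A_seq=100 A_ack=7558 B_seq=7558 B_ack=100

100 7558 7558 100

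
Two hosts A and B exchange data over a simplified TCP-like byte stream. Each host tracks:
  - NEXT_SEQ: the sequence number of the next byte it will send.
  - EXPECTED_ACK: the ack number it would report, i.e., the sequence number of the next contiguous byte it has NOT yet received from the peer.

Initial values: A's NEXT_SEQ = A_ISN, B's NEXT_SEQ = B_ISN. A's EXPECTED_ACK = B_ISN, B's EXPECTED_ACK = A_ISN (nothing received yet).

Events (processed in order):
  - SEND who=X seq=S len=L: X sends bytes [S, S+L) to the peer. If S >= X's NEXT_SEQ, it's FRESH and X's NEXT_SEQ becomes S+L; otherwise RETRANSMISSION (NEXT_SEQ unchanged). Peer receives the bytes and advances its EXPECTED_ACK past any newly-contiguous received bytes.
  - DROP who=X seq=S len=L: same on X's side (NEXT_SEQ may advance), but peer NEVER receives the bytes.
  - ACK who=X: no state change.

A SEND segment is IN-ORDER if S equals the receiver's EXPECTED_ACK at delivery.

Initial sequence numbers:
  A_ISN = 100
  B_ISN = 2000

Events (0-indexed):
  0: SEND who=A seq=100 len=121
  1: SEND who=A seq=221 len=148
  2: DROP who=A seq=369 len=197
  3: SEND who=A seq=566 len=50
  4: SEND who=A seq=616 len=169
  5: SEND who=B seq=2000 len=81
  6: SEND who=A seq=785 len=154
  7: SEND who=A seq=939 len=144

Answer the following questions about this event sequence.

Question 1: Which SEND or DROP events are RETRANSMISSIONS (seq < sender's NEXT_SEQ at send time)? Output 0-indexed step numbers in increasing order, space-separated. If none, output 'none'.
Answer: none

Derivation:
Step 0: SEND seq=100 -> fresh
Step 1: SEND seq=221 -> fresh
Step 2: DROP seq=369 -> fresh
Step 3: SEND seq=566 -> fresh
Step 4: SEND seq=616 -> fresh
Step 5: SEND seq=2000 -> fresh
Step 6: SEND seq=785 -> fresh
Step 7: SEND seq=939 -> fresh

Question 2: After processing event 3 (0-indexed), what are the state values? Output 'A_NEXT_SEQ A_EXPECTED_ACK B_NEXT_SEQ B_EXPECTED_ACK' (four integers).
After event 0: A_seq=221 A_ack=2000 B_seq=2000 B_ack=221
After event 1: A_seq=369 A_ack=2000 B_seq=2000 B_ack=369
After event 2: A_seq=566 A_ack=2000 B_seq=2000 B_ack=369
After event 3: A_seq=616 A_ack=2000 B_seq=2000 B_ack=369

616 2000 2000 369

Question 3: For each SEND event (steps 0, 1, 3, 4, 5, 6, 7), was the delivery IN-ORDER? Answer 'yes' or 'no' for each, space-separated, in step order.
Answer: yes yes no no yes no no

Derivation:
Step 0: SEND seq=100 -> in-order
Step 1: SEND seq=221 -> in-order
Step 3: SEND seq=566 -> out-of-order
Step 4: SEND seq=616 -> out-of-order
Step 5: SEND seq=2000 -> in-order
Step 6: SEND seq=785 -> out-of-order
Step 7: SEND seq=939 -> out-of-order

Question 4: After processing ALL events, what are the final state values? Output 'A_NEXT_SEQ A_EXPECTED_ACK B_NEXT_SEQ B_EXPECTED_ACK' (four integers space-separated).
After event 0: A_seq=221 A_ack=2000 B_seq=2000 B_ack=221
After event 1: A_seq=369 A_ack=2000 B_seq=2000 B_ack=369
After event 2: A_seq=566 A_ack=2000 B_seq=2000 B_ack=369
After event 3: A_seq=616 A_ack=2000 B_seq=2000 B_ack=369
After event 4: A_seq=785 A_ack=2000 B_seq=2000 B_ack=369
After event 5: A_seq=785 A_ack=2081 B_seq=2081 B_ack=369
After event 6: A_seq=939 A_ack=2081 B_seq=2081 B_ack=369
After event 7: A_seq=1083 A_ack=2081 B_seq=2081 B_ack=369

Answer: 1083 2081 2081 369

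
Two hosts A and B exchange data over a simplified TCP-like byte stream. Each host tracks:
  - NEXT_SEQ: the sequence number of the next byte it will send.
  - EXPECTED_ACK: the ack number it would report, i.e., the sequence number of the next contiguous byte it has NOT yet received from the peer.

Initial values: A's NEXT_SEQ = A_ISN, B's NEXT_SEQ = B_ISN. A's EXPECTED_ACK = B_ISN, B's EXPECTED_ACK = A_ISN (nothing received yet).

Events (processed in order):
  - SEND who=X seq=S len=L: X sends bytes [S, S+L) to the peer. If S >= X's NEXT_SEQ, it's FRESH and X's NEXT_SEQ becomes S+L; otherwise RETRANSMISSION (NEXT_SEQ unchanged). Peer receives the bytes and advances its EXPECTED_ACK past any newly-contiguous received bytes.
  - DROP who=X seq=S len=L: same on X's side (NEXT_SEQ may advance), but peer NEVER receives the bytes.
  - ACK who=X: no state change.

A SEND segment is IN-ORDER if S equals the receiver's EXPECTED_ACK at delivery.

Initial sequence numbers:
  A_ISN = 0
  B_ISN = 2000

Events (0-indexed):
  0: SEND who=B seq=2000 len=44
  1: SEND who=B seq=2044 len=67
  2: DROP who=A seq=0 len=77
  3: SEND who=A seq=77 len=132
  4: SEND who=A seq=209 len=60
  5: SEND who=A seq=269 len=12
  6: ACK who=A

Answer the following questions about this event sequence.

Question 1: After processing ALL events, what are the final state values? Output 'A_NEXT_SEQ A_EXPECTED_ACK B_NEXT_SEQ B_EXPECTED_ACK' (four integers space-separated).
Answer: 281 2111 2111 0

Derivation:
After event 0: A_seq=0 A_ack=2044 B_seq=2044 B_ack=0
After event 1: A_seq=0 A_ack=2111 B_seq=2111 B_ack=0
After event 2: A_seq=77 A_ack=2111 B_seq=2111 B_ack=0
After event 3: A_seq=209 A_ack=2111 B_seq=2111 B_ack=0
After event 4: A_seq=269 A_ack=2111 B_seq=2111 B_ack=0
After event 5: A_seq=281 A_ack=2111 B_seq=2111 B_ack=0
After event 6: A_seq=281 A_ack=2111 B_seq=2111 B_ack=0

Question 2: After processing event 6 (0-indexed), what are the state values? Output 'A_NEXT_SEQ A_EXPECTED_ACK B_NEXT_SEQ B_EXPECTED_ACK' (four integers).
After event 0: A_seq=0 A_ack=2044 B_seq=2044 B_ack=0
After event 1: A_seq=0 A_ack=2111 B_seq=2111 B_ack=0
After event 2: A_seq=77 A_ack=2111 B_seq=2111 B_ack=0
After event 3: A_seq=209 A_ack=2111 B_seq=2111 B_ack=0
After event 4: A_seq=269 A_ack=2111 B_seq=2111 B_ack=0
After event 5: A_seq=281 A_ack=2111 B_seq=2111 B_ack=0
After event 6: A_seq=281 A_ack=2111 B_seq=2111 B_ack=0

281 2111 2111 0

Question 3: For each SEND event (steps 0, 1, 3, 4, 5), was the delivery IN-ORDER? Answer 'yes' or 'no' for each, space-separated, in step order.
Answer: yes yes no no no

Derivation:
Step 0: SEND seq=2000 -> in-order
Step 1: SEND seq=2044 -> in-order
Step 3: SEND seq=77 -> out-of-order
Step 4: SEND seq=209 -> out-of-order
Step 5: SEND seq=269 -> out-of-order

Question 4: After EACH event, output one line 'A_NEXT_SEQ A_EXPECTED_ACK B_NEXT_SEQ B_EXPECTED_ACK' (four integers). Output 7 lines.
0 2044 2044 0
0 2111 2111 0
77 2111 2111 0
209 2111 2111 0
269 2111 2111 0
281 2111 2111 0
281 2111 2111 0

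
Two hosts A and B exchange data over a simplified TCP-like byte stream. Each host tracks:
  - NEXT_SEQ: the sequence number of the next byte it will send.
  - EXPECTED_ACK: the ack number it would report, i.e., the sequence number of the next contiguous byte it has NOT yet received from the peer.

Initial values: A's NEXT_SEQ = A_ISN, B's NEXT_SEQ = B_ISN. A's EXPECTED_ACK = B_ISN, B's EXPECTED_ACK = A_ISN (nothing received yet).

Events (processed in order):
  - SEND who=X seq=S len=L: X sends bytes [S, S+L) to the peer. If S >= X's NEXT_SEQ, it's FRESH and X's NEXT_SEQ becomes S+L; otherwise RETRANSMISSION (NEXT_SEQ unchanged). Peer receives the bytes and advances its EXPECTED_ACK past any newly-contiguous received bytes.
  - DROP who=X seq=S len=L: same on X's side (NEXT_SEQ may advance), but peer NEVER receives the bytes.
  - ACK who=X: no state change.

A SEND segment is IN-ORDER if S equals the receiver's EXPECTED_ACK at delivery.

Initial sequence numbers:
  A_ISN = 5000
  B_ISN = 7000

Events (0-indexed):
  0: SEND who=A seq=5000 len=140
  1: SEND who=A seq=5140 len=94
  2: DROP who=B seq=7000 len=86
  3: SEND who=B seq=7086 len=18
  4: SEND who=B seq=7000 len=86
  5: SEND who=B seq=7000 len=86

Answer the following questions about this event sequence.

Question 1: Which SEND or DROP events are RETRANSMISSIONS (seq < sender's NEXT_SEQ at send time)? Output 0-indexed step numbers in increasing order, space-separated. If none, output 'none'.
Step 0: SEND seq=5000 -> fresh
Step 1: SEND seq=5140 -> fresh
Step 2: DROP seq=7000 -> fresh
Step 3: SEND seq=7086 -> fresh
Step 4: SEND seq=7000 -> retransmit
Step 5: SEND seq=7000 -> retransmit

Answer: 4 5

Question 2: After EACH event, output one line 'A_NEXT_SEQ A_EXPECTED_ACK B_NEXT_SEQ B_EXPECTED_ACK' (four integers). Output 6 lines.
5140 7000 7000 5140
5234 7000 7000 5234
5234 7000 7086 5234
5234 7000 7104 5234
5234 7104 7104 5234
5234 7104 7104 5234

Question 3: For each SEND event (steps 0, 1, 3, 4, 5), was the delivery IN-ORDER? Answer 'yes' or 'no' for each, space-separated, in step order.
Step 0: SEND seq=5000 -> in-order
Step 1: SEND seq=5140 -> in-order
Step 3: SEND seq=7086 -> out-of-order
Step 4: SEND seq=7000 -> in-order
Step 5: SEND seq=7000 -> out-of-order

Answer: yes yes no yes no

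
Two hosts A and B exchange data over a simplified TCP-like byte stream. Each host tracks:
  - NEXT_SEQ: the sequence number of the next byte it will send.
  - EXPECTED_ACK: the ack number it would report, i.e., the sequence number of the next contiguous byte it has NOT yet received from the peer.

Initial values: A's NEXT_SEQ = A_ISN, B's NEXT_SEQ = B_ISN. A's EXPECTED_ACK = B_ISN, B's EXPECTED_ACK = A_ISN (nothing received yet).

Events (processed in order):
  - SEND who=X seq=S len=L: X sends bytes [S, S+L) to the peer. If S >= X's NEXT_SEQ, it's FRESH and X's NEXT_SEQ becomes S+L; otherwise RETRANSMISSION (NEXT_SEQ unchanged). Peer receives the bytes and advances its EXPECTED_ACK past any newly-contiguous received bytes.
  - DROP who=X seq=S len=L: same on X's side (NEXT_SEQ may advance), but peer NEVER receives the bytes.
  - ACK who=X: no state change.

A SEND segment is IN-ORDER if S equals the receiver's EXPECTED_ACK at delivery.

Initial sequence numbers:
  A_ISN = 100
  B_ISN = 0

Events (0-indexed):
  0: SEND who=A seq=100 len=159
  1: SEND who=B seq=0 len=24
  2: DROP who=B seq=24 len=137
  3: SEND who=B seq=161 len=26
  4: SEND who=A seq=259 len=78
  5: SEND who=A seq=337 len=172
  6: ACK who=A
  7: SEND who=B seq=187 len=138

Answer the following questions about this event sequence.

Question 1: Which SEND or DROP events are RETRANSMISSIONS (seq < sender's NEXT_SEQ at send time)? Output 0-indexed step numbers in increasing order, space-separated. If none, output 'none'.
Step 0: SEND seq=100 -> fresh
Step 1: SEND seq=0 -> fresh
Step 2: DROP seq=24 -> fresh
Step 3: SEND seq=161 -> fresh
Step 4: SEND seq=259 -> fresh
Step 5: SEND seq=337 -> fresh
Step 7: SEND seq=187 -> fresh

Answer: none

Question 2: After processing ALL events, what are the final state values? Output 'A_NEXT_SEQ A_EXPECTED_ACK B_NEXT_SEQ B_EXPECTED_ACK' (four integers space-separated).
After event 0: A_seq=259 A_ack=0 B_seq=0 B_ack=259
After event 1: A_seq=259 A_ack=24 B_seq=24 B_ack=259
After event 2: A_seq=259 A_ack=24 B_seq=161 B_ack=259
After event 3: A_seq=259 A_ack=24 B_seq=187 B_ack=259
After event 4: A_seq=337 A_ack=24 B_seq=187 B_ack=337
After event 5: A_seq=509 A_ack=24 B_seq=187 B_ack=509
After event 6: A_seq=509 A_ack=24 B_seq=187 B_ack=509
After event 7: A_seq=509 A_ack=24 B_seq=325 B_ack=509

Answer: 509 24 325 509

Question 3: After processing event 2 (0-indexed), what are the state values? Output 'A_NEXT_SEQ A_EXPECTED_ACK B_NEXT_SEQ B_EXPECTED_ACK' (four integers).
After event 0: A_seq=259 A_ack=0 B_seq=0 B_ack=259
After event 1: A_seq=259 A_ack=24 B_seq=24 B_ack=259
After event 2: A_seq=259 A_ack=24 B_seq=161 B_ack=259

259 24 161 259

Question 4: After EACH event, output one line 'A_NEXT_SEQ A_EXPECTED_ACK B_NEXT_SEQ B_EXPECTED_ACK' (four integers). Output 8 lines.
259 0 0 259
259 24 24 259
259 24 161 259
259 24 187 259
337 24 187 337
509 24 187 509
509 24 187 509
509 24 325 509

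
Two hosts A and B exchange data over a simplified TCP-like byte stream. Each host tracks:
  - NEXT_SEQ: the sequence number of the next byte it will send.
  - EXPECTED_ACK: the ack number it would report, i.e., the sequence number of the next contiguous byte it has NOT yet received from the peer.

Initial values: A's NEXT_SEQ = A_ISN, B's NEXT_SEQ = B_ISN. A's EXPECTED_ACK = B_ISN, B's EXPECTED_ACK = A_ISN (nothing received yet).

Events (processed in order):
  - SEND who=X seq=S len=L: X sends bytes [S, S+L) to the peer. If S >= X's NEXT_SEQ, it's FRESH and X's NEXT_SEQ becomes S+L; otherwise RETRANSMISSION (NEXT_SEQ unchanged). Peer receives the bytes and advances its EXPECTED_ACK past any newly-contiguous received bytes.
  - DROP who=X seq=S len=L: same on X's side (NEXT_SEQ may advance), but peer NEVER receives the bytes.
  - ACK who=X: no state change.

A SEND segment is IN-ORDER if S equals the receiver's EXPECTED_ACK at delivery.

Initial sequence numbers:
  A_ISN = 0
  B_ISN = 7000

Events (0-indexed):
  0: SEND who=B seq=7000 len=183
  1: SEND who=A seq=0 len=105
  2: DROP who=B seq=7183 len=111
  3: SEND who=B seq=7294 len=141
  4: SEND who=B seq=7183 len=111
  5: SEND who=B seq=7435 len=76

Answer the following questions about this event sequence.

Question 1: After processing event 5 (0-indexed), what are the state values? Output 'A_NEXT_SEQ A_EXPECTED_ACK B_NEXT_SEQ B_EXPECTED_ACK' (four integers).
After event 0: A_seq=0 A_ack=7183 B_seq=7183 B_ack=0
After event 1: A_seq=105 A_ack=7183 B_seq=7183 B_ack=105
After event 2: A_seq=105 A_ack=7183 B_seq=7294 B_ack=105
After event 3: A_seq=105 A_ack=7183 B_seq=7435 B_ack=105
After event 4: A_seq=105 A_ack=7435 B_seq=7435 B_ack=105
After event 5: A_seq=105 A_ack=7511 B_seq=7511 B_ack=105

105 7511 7511 105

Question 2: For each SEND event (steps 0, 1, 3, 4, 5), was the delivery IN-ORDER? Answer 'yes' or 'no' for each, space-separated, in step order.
Step 0: SEND seq=7000 -> in-order
Step 1: SEND seq=0 -> in-order
Step 3: SEND seq=7294 -> out-of-order
Step 4: SEND seq=7183 -> in-order
Step 5: SEND seq=7435 -> in-order

Answer: yes yes no yes yes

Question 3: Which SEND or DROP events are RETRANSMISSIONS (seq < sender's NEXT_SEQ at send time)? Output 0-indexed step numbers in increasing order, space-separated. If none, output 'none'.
Step 0: SEND seq=7000 -> fresh
Step 1: SEND seq=0 -> fresh
Step 2: DROP seq=7183 -> fresh
Step 3: SEND seq=7294 -> fresh
Step 4: SEND seq=7183 -> retransmit
Step 5: SEND seq=7435 -> fresh

Answer: 4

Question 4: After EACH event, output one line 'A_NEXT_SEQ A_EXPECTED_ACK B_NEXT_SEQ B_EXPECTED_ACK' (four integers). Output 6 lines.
0 7183 7183 0
105 7183 7183 105
105 7183 7294 105
105 7183 7435 105
105 7435 7435 105
105 7511 7511 105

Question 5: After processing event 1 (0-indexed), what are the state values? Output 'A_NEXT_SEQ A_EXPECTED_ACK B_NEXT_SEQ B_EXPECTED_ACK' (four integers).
After event 0: A_seq=0 A_ack=7183 B_seq=7183 B_ack=0
After event 1: A_seq=105 A_ack=7183 B_seq=7183 B_ack=105

105 7183 7183 105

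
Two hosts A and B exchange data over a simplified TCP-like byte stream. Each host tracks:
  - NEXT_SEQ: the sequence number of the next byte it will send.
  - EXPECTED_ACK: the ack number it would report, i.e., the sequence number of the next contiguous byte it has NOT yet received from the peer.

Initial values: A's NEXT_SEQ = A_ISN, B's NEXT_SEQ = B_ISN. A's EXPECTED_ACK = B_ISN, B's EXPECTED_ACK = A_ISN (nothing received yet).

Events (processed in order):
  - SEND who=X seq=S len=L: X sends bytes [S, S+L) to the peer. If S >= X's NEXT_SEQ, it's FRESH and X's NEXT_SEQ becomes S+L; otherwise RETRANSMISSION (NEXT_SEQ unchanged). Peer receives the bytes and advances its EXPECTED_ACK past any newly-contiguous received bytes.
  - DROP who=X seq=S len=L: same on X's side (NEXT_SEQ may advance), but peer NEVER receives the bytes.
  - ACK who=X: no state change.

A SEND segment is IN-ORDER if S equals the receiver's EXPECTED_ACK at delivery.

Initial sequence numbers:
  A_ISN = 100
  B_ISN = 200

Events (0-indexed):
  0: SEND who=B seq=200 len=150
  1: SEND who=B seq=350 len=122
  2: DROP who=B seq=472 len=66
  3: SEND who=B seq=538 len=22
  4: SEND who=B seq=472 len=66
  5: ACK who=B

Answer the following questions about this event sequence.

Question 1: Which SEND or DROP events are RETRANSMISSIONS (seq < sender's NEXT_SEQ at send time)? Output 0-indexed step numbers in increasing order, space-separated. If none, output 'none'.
Answer: 4

Derivation:
Step 0: SEND seq=200 -> fresh
Step 1: SEND seq=350 -> fresh
Step 2: DROP seq=472 -> fresh
Step 3: SEND seq=538 -> fresh
Step 4: SEND seq=472 -> retransmit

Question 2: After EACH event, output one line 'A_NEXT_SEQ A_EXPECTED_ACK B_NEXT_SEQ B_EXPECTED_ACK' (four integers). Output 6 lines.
100 350 350 100
100 472 472 100
100 472 538 100
100 472 560 100
100 560 560 100
100 560 560 100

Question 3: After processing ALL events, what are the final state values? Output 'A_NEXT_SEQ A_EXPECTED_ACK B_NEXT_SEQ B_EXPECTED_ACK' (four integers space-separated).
After event 0: A_seq=100 A_ack=350 B_seq=350 B_ack=100
After event 1: A_seq=100 A_ack=472 B_seq=472 B_ack=100
After event 2: A_seq=100 A_ack=472 B_seq=538 B_ack=100
After event 3: A_seq=100 A_ack=472 B_seq=560 B_ack=100
After event 4: A_seq=100 A_ack=560 B_seq=560 B_ack=100
After event 5: A_seq=100 A_ack=560 B_seq=560 B_ack=100

Answer: 100 560 560 100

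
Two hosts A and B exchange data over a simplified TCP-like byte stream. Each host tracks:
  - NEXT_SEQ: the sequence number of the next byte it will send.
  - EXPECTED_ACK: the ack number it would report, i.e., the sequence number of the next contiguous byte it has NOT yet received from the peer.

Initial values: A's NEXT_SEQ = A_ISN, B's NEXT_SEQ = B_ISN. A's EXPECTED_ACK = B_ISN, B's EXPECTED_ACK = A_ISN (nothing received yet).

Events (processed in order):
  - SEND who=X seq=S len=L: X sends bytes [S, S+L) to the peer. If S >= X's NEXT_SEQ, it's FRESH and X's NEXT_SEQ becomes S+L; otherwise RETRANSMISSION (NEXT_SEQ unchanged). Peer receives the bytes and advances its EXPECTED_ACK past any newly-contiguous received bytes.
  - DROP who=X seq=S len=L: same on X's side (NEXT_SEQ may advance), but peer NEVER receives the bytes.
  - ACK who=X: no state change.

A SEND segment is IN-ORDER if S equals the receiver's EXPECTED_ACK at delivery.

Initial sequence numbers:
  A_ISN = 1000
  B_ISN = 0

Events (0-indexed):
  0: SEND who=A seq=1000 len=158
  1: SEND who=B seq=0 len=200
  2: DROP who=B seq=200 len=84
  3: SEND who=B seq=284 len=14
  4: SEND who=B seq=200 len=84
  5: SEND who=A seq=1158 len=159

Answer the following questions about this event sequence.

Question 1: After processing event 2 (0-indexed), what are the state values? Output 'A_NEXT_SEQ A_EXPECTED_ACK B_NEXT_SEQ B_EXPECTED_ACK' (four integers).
After event 0: A_seq=1158 A_ack=0 B_seq=0 B_ack=1158
After event 1: A_seq=1158 A_ack=200 B_seq=200 B_ack=1158
After event 2: A_seq=1158 A_ack=200 B_seq=284 B_ack=1158

1158 200 284 1158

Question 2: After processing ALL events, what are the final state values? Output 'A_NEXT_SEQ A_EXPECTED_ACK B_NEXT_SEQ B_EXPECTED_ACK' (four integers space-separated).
After event 0: A_seq=1158 A_ack=0 B_seq=0 B_ack=1158
After event 1: A_seq=1158 A_ack=200 B_seq=200 B_ack=1158
After event 2: A_seq=1158 A_ack=200 B_seq=284 B_ack=1158
After event 3: A_seq=1158 A_ack=200 B_seq=298 B_ack=1158
After event 4: A_seq=1158 A_ack=298 B_seq=298 B_ack=1158
After event 5: A_seq=1317 A_ack=298 B_seq=298 B_ack=1317

Answer: 1317 298 298 1317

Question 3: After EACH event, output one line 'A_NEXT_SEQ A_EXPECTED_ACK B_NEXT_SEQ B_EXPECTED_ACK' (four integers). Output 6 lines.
1158 0 0 1158
1158 200 200 1158
1158 200 284 1158
1158 200 298 1158
1158 298 298 1158
1317 298 298 1317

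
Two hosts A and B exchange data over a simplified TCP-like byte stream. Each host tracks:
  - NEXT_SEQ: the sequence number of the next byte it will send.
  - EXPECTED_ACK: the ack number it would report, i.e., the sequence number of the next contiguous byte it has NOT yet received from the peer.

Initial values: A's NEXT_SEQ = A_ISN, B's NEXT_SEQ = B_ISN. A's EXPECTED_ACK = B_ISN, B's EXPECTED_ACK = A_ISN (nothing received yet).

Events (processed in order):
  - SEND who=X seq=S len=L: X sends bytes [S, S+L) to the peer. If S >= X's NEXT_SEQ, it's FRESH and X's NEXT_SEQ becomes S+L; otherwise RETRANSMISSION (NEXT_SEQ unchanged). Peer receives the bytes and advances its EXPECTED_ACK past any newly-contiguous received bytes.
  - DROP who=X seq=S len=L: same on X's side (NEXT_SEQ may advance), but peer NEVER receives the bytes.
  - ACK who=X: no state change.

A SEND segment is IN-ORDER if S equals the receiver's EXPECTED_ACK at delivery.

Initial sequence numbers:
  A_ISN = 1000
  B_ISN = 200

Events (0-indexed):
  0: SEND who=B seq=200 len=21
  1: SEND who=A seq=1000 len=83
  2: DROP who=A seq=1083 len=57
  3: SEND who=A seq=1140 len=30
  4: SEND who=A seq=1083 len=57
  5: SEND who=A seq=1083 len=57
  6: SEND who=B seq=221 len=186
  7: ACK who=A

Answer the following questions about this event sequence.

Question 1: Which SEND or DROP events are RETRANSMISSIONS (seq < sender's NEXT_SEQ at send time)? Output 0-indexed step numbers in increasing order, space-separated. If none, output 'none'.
Step 0: SEND seq=200 -> fresh
Step 1: SEND seq=1000 -> fresh
Step 2: DROP seq=1083 -> fresh
Step 3: SEND seq=1140 -> fresh
Step 4: SEND seq=1083 -> retransmit
Step 5: SEND seq=1083 -> retransmit
Step 6: SEND seq=221 -> fresh

Answer: 4 5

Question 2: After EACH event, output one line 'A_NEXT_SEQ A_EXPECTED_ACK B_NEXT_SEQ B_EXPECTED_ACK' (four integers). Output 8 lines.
1000 221 221 1000
1083 221 221 1083
1140 221 221 1083
1170 221 221 1083
1170 221 221 1170
1170 221 221 1170
1170 407 407 1170
1170 407 407 1170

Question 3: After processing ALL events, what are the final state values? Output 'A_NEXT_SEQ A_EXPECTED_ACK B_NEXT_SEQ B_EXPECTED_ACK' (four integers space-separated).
After event 0: A_seq=1000 A_ack=221 B_seq=221 B_ack=1000
After event 1: A_seq=1083 A_ack=221 B_seq=221 B_ack=1083
After event 2: A_seq=1140 A_ack=221 B_seq=221 B_ack=1083
After event 3: A_seq=1170 A_ack=221 B_seq=221 B_ack=1083
After event 4: A_seq=1170 A_ack=221 B_seq=221 B_ack=1170
After event 5: A_seq=1170 A_ack=221 B_seq=221 B_ack=1170
After event 6: A_seq=1170 A_ack=407 B_seq=407 B_ack=1170
After event 7: A_seq=1170 A_ack=407 B_seq=407 B_ack=1170

Answer: 1170 407 407 1170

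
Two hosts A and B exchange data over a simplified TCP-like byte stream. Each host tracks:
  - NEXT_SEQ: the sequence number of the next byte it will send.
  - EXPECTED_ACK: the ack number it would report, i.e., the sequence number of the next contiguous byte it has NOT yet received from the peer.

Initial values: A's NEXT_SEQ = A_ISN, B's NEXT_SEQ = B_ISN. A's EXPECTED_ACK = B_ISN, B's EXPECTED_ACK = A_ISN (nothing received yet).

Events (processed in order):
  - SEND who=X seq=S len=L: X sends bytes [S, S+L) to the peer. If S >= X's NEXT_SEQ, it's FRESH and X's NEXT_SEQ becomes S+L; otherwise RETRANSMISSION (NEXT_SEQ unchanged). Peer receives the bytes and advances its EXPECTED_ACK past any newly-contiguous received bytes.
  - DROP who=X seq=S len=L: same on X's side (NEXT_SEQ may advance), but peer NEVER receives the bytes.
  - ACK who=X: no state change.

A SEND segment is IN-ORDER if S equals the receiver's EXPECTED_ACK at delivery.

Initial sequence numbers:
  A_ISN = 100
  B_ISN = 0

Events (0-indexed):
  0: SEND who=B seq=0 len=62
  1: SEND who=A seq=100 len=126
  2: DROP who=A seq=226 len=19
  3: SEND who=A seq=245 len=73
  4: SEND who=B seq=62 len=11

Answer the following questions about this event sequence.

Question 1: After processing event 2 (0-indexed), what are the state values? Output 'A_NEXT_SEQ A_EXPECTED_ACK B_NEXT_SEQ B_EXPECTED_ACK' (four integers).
After event 0: A_seq=100 A_ack=62 B_seq=62 B_ack=100
After event 1: A_seq=226 A_ack=62 B_seq=62 B_ack=226
After event 2: A_seq=245 A_ack=62 B_seq=62 B_ack=226

245 62 62 226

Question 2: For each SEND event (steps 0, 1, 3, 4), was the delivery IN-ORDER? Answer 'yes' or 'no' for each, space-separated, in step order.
Answer: yes yes no yes

Derivation:
Step 0: SEND seq=0 -> in-order
Step 1: SEND seq=100 -> in-order
Step 3: SEND seq=245 -> out-of-order
Step 4: SEND seq=62 -> in-order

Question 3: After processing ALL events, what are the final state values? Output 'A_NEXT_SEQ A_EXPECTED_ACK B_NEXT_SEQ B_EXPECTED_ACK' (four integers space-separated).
Answer: 318 73 73 226

Derivation:
After event 0: A_seq=100 A_ack=62 B_seq=62 B_ack=100
After event 1: A_seq=226 A_ack=62 B_seq=62 B_ack=226
After event 2: A_seq=245 A_ack=62 B_seq=62 B_ack=226
After event 3: A_seq=318 A_ack=62 B_seq=62 B_ack=226
After event 4: A_seq=318 A_ack=73 B_seq=73 B_ack=226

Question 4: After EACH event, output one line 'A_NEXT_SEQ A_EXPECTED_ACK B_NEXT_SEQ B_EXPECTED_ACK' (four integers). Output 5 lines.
100 62 62 100
226 62 62 226
245 62 62 226
318 62 62 226
318 73 73 226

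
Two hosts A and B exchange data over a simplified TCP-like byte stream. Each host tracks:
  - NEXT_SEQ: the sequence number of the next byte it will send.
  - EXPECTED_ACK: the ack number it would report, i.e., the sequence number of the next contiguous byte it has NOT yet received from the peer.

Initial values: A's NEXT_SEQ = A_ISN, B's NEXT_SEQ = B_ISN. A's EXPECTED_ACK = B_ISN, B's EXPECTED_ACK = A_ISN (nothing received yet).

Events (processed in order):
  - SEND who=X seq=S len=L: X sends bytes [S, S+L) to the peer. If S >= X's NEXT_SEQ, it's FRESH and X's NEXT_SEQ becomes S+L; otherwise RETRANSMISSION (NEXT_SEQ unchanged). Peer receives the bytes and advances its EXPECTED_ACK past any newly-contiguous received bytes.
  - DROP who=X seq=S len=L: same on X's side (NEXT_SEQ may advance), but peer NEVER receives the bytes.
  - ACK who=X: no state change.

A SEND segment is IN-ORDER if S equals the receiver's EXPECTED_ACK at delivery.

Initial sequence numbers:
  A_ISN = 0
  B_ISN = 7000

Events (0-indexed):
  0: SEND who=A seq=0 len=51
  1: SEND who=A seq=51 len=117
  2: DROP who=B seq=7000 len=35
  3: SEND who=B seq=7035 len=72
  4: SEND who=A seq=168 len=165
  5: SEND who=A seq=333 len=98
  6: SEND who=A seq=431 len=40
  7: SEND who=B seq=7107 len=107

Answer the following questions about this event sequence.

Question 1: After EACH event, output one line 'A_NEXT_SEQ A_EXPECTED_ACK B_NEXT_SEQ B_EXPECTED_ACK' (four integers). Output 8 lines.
51 7000 7000 51
168 7000 7000 168
168 7000 7035 168
168 7000 7107 168
333 7000 7107 333
431 7000 7107 431
471 7000 7107 471
471 7000 7214 471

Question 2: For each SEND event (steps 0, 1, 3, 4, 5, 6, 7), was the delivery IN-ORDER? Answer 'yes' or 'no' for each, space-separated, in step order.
Step 0: SEND seq=0 -> in-order
Step 1: SEND seq=51 -> in-order
Step 3: SEND seq=7035 -> out-of-order
Step 4: SEND seq=168 -> in-order
Step 5: SEND seq=333 -> in-order
Step 6: SEND seq=431 -> in-order
Step 7: SEND seq=7107 -> out-of-order

Answer: yes yes no yes yes yes no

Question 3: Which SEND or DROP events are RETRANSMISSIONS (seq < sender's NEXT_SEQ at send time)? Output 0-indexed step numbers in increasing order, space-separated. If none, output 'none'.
Step 0: SEND seq=0 -> fresh
Step 1: SEND seq=51 -> fresh
Step 2: DROP seq=7000 -> fresh
Step 3: SEND seq=7035 -> fresh
Step 4: SEND seq=168 -> fresh
Step 5: SEND seq=333 -> fresh
Step 6: SEND seq=431 -> fresh
Step 7: SEND seq=7107 -> fresh

Answer: none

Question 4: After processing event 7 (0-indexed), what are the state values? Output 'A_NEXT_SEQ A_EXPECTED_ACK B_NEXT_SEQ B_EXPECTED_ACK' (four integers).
After event 0: A_seq=51 A_ack=7000 B_seq=7000 B_ack=51
After event 1: A_seq=168 A_ack=7000 B_seq=7000 B_ack=168
After event 2: A_seq=168 A_ack=7000 B_seq=7035 B_ack=168
After event 3: A_seq=168 A_ack=7000 B_seq=7107 B_ack=168
After event 4: A_seq=333 A_ack=7000 B_seq=7107 B_ack=333
After event 5: A_seq=431 A_ack=7000 B_seq=7107 B_ack=431
After event 6: A_seq=471 A_ack=7000 B_seq=7107 B_ack=471
After event 7: A_seq=471 A_ack=7000 B_seq=7214 B_ack=471

471 7000 7214 471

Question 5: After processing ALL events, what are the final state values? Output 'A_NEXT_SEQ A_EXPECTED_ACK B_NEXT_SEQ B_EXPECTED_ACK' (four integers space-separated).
After event 0: A_seq=51 A_ack=7000 B_seq=7000 B_ack=51
After event 1: A_seq=168 A_ack=7000 B_seq=7000 B_ack=168
After event 2: A_seq=168 A_ack=7000 B_seq=7035 B_ack=168
After event 3: A_seq=168 A_ack=7000 B_seq=7107 B_ack=168
After event 4: A_seq=333 A_ack=7000 B_seq=7107 B_ack=333
After event 5: A_seq=431 A_ack=7000 B_seq=7107 B_ack=431
After event 6: A_seq=471 A_ack=7000 B_seq=7107 B_ack=471
After event 7: A_seq=471 A_ack=7000 B_seq=7214 B_ack=471

Answer: 471 7000 7214 471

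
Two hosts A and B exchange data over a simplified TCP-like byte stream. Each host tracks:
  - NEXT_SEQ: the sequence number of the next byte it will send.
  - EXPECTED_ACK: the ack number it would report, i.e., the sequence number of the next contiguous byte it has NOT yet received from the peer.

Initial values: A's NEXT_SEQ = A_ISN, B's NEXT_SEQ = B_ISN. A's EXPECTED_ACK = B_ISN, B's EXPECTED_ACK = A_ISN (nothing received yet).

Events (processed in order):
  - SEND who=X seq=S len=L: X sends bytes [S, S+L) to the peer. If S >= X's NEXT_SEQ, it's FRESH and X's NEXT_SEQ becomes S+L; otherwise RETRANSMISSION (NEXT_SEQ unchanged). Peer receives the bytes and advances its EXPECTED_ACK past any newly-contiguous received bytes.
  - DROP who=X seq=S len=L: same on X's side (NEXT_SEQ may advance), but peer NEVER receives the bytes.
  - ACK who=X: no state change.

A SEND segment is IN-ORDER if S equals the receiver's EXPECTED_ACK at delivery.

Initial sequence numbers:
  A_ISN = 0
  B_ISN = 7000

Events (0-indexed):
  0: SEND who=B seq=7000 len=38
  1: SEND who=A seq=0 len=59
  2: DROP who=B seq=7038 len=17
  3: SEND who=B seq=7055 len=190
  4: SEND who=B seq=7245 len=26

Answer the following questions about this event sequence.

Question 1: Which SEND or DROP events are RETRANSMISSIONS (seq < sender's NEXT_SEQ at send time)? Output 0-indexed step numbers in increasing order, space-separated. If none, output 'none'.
Answer: none

Derivation:
Step 0: SEND seq=7000 -> fresh
Step 1: SEND seq=0 -> fresh
Step 2: DROP seq=7038 -> fresh
Step 3: SEND seq=7055 -> fresh
Step 4: SEND seq=7245 -> fresh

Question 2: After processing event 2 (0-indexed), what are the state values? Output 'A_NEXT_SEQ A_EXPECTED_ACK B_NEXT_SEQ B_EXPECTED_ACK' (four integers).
After event 0: A_seq=0 A_ack=7038 B_seq=7038 B_ack=0
After event 1: A_seq=59 A_ack=7038 B_seq=7038 B_ack=59
After event 2: A_seq=59 A_ack=7038 B_seq=7055 B_ack=59

59 7038 7055 59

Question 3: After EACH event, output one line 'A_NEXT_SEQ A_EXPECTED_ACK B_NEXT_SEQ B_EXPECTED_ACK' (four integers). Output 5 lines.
0 7038 7038 0
59 7038 7038 59
59 7038 7055 59
59 7038 7245 59
59 7038 7271 59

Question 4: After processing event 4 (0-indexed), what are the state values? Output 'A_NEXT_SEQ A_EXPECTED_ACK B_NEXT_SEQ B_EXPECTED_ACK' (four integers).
After event 0: A_seq=0 A_ack=7038 B_seq=7038 B_ack=0
After event 1: A_seq=59 A_ack=7038 B_seq=7038 B_ack=59
After event 2: A_seq=59 A_ack=7038 B_seq=7055 B_ack=59
After event 3: A_seq=59 A_ack=7038 B_seq=7245 B_ack=59
After event 4: A_seq=59 A_ack=7038 B_seq=7271 B_ack=59

59 7038 7271 59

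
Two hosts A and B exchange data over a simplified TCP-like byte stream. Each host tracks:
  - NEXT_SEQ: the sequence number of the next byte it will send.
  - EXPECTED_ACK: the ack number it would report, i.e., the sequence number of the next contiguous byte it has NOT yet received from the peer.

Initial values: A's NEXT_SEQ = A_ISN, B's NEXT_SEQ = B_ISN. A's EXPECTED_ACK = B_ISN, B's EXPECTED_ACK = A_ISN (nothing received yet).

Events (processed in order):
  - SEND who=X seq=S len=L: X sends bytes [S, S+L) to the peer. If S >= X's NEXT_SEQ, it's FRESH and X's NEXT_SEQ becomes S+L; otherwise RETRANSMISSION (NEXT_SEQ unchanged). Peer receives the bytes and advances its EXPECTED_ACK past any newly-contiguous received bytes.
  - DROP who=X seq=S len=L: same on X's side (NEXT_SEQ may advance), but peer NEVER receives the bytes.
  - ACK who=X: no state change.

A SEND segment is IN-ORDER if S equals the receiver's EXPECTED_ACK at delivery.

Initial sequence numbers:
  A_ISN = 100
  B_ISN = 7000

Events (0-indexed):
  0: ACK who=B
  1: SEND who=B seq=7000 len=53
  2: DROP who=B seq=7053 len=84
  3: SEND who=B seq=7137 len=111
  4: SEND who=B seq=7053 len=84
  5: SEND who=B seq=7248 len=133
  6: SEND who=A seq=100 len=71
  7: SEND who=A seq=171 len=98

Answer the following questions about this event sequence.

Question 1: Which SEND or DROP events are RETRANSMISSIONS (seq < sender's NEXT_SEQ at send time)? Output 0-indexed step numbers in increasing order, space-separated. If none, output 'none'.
Step 1: SEND seq=7000 -> fresh
Step 2: DROP seq=7053 -> fresh
Step 3: SEND seq=7137 -> fresh
Step 4: SEND seq=7053 -> retransmit
Step 5: SEND seq=7248 -> fresh
Step 6: SEND seq=100 -> fresh
Step 7: SEND seq=171 -> fresh

Answer: 4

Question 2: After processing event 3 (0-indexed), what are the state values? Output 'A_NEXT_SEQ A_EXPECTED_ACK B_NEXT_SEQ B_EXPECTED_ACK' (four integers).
After event 0: A_seq=100 A_ack=7000 B_seq=7000 B_ack=100
After event 1: A_seq=100 A_ack=7053 B_seq=7053 B_ack=100
After event 2: A_seq=100 A_ack=7053 B_seq=7137 B_ack=100
After event 3: A_seq=100 A_ack=7053 B_seq=7248 B_ack=100

100 7053 7248 100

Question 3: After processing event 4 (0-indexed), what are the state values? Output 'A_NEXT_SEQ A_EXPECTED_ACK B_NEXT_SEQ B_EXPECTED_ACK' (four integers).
After event 0: A_seq=100 A_ack=7000 B_seq=7000 B_ack=100
After event 1: A_seq=100 A_ack=7053 B_seq=7053 B_ack=100
After event 2: A_seq=100 A_ack=7053 B_seq=7137 B_ack=100
After event 3: A_seq=100 A_ack=7053 B_seq=7248 B_ack=100
After event 4: A_seq=100 A_ack=7248 B_seq=7248 B_ack=100

100 7248 7248 100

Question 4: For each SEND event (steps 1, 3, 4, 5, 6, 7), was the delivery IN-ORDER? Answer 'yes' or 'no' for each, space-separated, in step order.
Answer: yes no yes yes yes yes

Derivation:
Step 1: SEND seq=7000 -> in-order
Step 3: SEND seq=7137 -> out-of-order
Step 4: SEND seq=7053 -> in-order
Step 5: SEND seq=7248 -> in-order
Step 6: SEND seq=100 -> in-order
Step 7: SEND seq=171 -> in-order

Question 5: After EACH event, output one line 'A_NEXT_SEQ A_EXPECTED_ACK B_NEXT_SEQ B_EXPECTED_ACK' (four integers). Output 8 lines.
100 7000 7000 100
100 7053 7053 100
100 7053 7137 100
100 7053 7248 100
100 7248 7248 100
100 7381 7381 100
171 7381 7381 171
269 7381 7381 269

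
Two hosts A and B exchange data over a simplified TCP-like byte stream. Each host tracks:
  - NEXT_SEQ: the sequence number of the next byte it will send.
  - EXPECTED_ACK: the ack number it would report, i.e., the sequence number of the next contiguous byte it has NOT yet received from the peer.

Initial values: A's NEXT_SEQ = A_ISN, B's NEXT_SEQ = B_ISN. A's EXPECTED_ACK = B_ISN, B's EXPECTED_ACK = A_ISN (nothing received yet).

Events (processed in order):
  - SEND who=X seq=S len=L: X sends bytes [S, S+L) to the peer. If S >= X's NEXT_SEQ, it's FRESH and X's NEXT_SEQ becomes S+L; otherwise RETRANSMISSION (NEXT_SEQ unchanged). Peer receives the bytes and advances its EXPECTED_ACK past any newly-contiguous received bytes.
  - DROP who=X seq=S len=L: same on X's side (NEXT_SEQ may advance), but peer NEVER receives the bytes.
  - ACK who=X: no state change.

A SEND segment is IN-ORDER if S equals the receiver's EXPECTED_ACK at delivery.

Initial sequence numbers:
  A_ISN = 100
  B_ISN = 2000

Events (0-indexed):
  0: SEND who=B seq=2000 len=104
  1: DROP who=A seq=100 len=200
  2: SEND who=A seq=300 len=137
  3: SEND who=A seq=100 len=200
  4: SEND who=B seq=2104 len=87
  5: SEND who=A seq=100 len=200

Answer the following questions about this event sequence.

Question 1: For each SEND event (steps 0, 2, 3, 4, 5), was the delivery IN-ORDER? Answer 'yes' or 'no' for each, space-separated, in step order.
Answer: yes no yes yes no

Derivation:
Step 0: SEND seq=2000 -> in-order
Step 2: SEND seq=300 -> out-of-order
Step 3: SEND seq=100 -> in-order
Step 4: SEND seq=2104 -> in-order
Step 5: SEND seq=100 -> out-of-order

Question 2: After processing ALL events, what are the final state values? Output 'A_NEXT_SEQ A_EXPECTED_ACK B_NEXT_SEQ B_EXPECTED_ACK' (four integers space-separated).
After event 0: A_seq=100 A_ack=2104 B_seq=2104 B_ack=100
After event 1: A_seq=300 A_ack=2104 B_seq=2104 B_ack=100
After event 2: A_seq=437 A_ack=2104 B_seq=2104 B_ack=100
After event 3: A_seq=437 A_ack=2104 B_seq=2104 B_ack=437
After event 4: A_seq=437 A_ack=2191 B_seq=2191 B_ack=437
After event 5: A_seq=437 A_ack=2191 B_seq=2191 B_ack=437

Answer: 437 2191 2191 437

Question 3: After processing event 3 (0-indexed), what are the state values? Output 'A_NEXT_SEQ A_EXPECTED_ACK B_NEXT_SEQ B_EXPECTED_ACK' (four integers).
After event 0: A_seq=100 A_ack=2104 B_seq=2104 B_ack=100
After event 1: A_seq=300 A_ack=2104 B_seq=2104 B_ack=100
After event 2: A_seq=437 A_ack=2104 B_seq=2104 B_ack=100
After event 3: A_seq=437 A_ack=2104 B_seq=2104 B_ack=437

437 2104 2104 437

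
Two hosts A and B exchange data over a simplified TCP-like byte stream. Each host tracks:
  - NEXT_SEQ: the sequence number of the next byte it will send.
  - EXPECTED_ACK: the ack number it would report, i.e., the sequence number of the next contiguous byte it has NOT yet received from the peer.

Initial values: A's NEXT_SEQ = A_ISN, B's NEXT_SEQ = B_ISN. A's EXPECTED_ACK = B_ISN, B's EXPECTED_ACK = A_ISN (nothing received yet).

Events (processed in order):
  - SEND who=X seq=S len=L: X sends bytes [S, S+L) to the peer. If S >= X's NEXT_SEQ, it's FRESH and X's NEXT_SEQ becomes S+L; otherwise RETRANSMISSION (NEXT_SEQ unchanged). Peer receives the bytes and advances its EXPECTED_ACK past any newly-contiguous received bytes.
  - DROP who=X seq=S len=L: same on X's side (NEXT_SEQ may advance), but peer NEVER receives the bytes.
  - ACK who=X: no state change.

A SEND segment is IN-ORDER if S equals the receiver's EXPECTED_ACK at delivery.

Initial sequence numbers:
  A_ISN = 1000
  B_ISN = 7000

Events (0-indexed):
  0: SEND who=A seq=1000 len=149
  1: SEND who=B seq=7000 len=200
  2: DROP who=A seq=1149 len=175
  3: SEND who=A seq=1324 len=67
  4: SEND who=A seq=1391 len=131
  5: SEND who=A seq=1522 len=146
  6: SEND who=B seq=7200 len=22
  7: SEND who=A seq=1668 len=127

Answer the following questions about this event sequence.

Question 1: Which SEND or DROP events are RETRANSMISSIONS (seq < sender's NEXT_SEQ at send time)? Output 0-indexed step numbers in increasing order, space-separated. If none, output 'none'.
Step 0: SEND seq=1000 -> fresh
Step 1: SEND seq=7000 -> fresh
Step 2: DROP seq=1149 -> fresh
Step 3: SEND seq=1324 -> fresh
Step 4: SEND seq=1391 -> fresh
Step 5: SEND seq=1522 -> fresh
Step 6: SEND seq=7200 -> fresh
Step 7: SEND seq=1668 -> fresh

Answer: none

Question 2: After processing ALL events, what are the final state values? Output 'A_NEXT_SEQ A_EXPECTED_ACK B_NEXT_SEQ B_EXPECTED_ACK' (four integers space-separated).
Answer: 1795 7222 7222 1149

Derivation:
After event 0: A_seq=1149 A_ack=7000 B_seq=7000 B_ack=1149
After event 1: A_seq=1149 A_ack=7200 B_seq=7200 B_ack=1149
After event 2: A_seq=1324 A_ack=7200 B_seq=7200 B_ack=1149
After event 3: A_seq=1391 A_ack=7200 B_seq=7200 B_ack=1149
After event 4: A_seq=1522 A_ack=7200 B_seq=7200 B_ack=1149
After event 5: A_seq=1668 A_ack=7200 B_seq=7200 B_ack=1149
After event 6: A_seq=1668 A_ack=7222 B_seq=7222 B_ack=1149
After event 7: A_seq=1795 A_ack=7222 B_seq=7222 B_ack=1149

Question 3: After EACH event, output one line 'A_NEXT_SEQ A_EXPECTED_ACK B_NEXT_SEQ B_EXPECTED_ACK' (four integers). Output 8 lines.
1149 7000 7000 1149
1149 7200 7200 1149
1324 7200 7200 1149
1391 7200 7200 1149
1522 7200 7200 1149
1668 7200 7200 1149
1668 7222 7222 1149
1795 7222 7222 1149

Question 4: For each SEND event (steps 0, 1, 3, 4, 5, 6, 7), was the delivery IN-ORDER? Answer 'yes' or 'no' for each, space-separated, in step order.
Step 0: SEND seq=1000 -> in-order
Step 1: SEND seq=7000 -> in-order
Step 3: SEND seq=1324 -> out-of-order
Step 4: SEND seq=1391 -> out-of-order
Step 5: SEND seq=1522 -> out-of-order
Step 6: SEND seq=7200 -> in-order
Step 7: SEND seq=1668 -> out-of-order

Answer: yes yes no no no yes no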